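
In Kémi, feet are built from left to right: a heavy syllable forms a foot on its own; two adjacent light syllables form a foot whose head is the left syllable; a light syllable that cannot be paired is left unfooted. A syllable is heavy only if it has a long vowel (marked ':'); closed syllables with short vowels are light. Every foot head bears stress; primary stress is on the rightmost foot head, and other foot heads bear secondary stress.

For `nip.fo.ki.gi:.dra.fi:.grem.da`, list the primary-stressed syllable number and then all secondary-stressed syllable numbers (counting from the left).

Weights: 1 nip L, 2 fo L, 3 ki L, 4 gi: H, 5 dra L, 6 fi: H, 7 grem L, 8 da L.
Parse left to right (heavy = foot alone; LL = one foot; stranded L unfooted): (ˈnip.fo) ki (ˈgi:) dra (ˈfi:) (ˈgrem.da).
Foot heads: 1, 4, 6, 7.
Primary stress on the rightmost head = syllable 7.
Secondary stress on 1, 4, 6: ˌnip.fo.ki.ˌgi:.dra.ˌfi:.ˈgrem.da.

primary 7, secondary 1, 4, 6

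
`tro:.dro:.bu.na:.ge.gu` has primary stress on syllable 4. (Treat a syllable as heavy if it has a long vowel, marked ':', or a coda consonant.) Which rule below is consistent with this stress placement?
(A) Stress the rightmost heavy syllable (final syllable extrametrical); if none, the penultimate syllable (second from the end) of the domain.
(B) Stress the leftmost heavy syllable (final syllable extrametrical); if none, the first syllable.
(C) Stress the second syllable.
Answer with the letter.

A

Rule A → syllable 4 ✓.
Rule B → syllable 1 (observed: 4).
Rule C → syllable 2 (observed: 4).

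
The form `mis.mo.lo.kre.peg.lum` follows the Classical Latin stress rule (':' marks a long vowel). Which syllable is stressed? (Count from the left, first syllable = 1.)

Classical Latin: stress the penult if heavy (long vowel or closed), else the antepenult.
Weights: 4 kre L, 5 peg H, 6 lum H.
The penult (syllable 5, peg) is heavy, so it takes stress.
Stress on syllable 5: mis.mo.lo.kre.ˈpeg.lum.

5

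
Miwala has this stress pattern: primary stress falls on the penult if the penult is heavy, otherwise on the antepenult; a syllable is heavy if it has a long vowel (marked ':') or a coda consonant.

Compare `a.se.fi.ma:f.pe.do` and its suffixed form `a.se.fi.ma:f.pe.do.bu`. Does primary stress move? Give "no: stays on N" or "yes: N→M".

yes: 4→5

Base `a.se.fi.ma:f.pe.do` (6 syllables):
  Weights: 4 ma:f H, 5 pe L, 6 do L.
  The penult (syllable 5, pe) is light, so stress falls on the antepenult (syllable 4, ma:f).
  → primary stress on syllable 4.
Suffixed `a.se.fi.ma:f.pe.do.bu` (7 syllables):
  Weights: 5 pe L, 6 do L, 7 bu L.
  The penult (syllable 6, do) is light, so stress falls on the antepenult (syllable 5, pe).
  → primary stress on syllable 5.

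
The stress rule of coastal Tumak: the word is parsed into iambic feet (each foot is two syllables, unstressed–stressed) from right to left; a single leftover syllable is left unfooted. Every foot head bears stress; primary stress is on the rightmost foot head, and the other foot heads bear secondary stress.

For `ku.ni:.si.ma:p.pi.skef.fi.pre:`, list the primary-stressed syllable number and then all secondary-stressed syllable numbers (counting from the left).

primary 8, secondary 2, 4, 6

Parse right to left into iambic (σˈσ) feet: (ku.ˈni:) (si.ˈma:p) (pi.ˈskef) (fi.ˈpre:).
Foot heads (stressed positions): 2, 4, 6, 8.
End Rule Rightmost: primary stress on the rightmost head = syllable 8.
Secondary stress on 2, 4, 6: ku.ˌni:.si.ˌma:p.pi.ˌskef.fi.ˈpre:.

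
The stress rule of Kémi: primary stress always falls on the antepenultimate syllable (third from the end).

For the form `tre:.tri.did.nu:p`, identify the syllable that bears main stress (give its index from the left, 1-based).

The word has 4 syllables; the antepenultimate syllable (third from the end) is syllable 2 (tri).
Primary stress: syllable 2 → tre:.ˈtri.did.nu:p.

2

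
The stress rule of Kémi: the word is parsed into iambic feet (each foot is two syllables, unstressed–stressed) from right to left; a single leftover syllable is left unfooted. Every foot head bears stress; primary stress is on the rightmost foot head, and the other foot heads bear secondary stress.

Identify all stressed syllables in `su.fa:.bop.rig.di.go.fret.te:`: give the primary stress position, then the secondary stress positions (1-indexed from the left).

primary 8, secondary 2, 4, 6

Parse right to left into iambic (σˈσ) feet: (su.ˈfa:) (bop.ˈrig) (di.ˈgo) (fret.ˈte:).
Foot heads (stressed positions): 2, 4, 6, 8.
End Rule Rightmost: primary stress on the rightmost head = syllable 8.
Secondary stress on 2, 4, 6: su.ˌfa:.bop.ˌrig.di.ˌgo.fret.ˈte:.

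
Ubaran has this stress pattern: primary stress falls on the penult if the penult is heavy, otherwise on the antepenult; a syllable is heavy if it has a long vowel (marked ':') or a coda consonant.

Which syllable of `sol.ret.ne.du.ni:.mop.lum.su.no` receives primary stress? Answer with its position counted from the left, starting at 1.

7

Weights: 7 lum H, 8 su L, 9 no L.
The penult (syllable 8, su) is light, so stress falls on the antepenult (syllable 7, lum).
Primary stress: syllable 7 → sol.ret.ne.du.ni:.mop.ˈlum.su.no.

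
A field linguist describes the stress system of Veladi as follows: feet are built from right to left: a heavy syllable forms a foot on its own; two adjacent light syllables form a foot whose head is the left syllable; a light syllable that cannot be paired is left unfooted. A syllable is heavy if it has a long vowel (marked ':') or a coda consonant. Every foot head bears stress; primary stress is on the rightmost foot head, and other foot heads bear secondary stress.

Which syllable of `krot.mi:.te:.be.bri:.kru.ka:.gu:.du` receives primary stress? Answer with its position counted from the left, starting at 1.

8

Weights: 1 krot H, 2 mi: H, 3 te: H, 4 be L, 5 bri: H, 6 kru L, 7 ka: H, 8 gu: H, 9 du L.
Parse right to left (heavy = foot alone; LL = one foot; stranded L unfooted): (ˈkrot) (ˈmi:) (ˈte:) be (ˈbri:) kru (ˈka:) (ˈgu:) du.
Foot heads: 1, 2, 3, 5, 7, 8.
Primary stress on the rightmost head = syllable 8.
Primary stress: syllable 8 → krot.mi:.te:.be.bri:.kru.ka:.ˈgu:.du.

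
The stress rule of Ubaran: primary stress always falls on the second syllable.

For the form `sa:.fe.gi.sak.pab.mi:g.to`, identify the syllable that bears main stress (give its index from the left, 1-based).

The word has 7 syllables; the second syllable is syllable 2 (fe).
Primary stress: syllable 2 → sa:.ˈfe.gi.sak.pab.mi:g.to.

2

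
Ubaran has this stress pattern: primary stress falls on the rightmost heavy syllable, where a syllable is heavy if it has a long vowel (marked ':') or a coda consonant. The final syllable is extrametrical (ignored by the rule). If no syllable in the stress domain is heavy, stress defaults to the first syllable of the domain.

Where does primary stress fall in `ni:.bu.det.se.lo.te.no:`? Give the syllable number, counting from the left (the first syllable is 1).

The final syllable (7, no:) is extrametrical; the stress domain is syllables 1–6.
Weights: 1 ni: H, 2 bu L, 3 det H, 4 se L, 5 lo L, 6 te L.
Heavy syllables in the domain: 1, 3. The rightmost is syllable 3 (det).
Primary stress: syllable 3 → ni:.bu.ˈdet.se.lo.te.no:.

3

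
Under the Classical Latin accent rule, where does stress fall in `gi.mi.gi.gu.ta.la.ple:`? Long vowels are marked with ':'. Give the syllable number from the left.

5

Classical Latin: stress the penult if heavy (long vowel or closed), else the antepenult.
Weights: 5 ta L, 6 la L, 7 ple: H.
The penult (syllable 6, la) is light, so stress falls on the antepenult (syllable 5, ta).
Stress on syllable 5: gi.mi.gi.gu.ˈta.la.ple:.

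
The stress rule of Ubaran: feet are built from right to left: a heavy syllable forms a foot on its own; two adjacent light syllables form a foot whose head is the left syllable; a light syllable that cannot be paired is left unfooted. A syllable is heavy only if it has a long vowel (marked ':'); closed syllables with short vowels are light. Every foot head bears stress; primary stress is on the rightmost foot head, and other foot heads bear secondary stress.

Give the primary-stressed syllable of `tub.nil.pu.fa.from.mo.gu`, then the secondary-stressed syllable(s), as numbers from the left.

Weights: 1 tub L, 2 nil L, 3 pu L, 4 fa L, 5 from L, 6 mo L, 7 gu L.
Parse right to left (heavy = foot alone; LL = one foot; stranded L unfooted): tub (ˈnil.pu) (ˈfa.from) (ˈmo.gu).
Foot heads: 2, 4, 6.
Primary stress on the rightmost head = syllable 6.
Secondary stress on 2, 4: tub.ˌnil.pu.ˌfa.from.ˈmo.gu.

primary 6, secondary 2, 4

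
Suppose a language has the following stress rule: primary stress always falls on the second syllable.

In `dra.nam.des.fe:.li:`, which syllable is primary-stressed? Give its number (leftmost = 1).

The word has 5 syllables; the second syllable is syllable 2 (nam).
Primary stress: syllable 2 → dra.ˈnam.des.fe:.li:.

2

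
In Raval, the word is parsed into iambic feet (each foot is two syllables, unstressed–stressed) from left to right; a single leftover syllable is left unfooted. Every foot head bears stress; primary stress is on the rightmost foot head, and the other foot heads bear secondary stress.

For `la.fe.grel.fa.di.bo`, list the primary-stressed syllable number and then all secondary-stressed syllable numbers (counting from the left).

Parse left to right into iambic (σˈσ) feet: (la.ˈfe) (grel.ˈfa) (di.ˈbo).
Foot heads (stressed positions): 2, 4, 6.
End Rule Rightmost: primary stress on the rightmost head = syllable 6.
Secondary stress on 2, 4: la.ˌfe.grel.ˌfa.di.ˈbo.

primary 6, secondary 2, 4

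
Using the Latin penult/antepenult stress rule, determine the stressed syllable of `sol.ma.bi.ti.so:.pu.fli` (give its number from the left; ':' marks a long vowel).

Classical Latin: stress the penult if heavy (long vowel or closed), else the antepenult.
Weights: 5 so: H, 6 pu L, 7 fli L.
The penult (syllable 6, pu) is light, so stress falls on the antepenult (syllable 5, so:).
Stress on syllable 5: sol.ma.bi.ti.ˈso:.pu.fli.

5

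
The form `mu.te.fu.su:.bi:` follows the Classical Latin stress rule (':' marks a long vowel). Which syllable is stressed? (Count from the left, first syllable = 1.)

4

Classical Latin: stress the penult if heavy (long vowel or closed), else the antepenult.
Weights: 3 fu L, 4 su: H, 5 bi: H.
The penult (syllable 4, su:) is heavy, so it takes stress.
Stress on syllable 4: mu.te.fu.ˈsu:.bi:.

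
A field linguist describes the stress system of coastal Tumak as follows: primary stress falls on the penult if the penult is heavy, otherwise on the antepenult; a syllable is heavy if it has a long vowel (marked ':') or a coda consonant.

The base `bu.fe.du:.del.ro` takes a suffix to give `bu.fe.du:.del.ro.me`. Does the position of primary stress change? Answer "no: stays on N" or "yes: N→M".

Base `bu.fe.du:.del.ro` (5 syllables):
  Weights: 3 du: H, 4 del H, 5 ro L.
  The penult (syllable 4, del) is heavy, so it takes stress.
  → primary stress on syllable 4.
Suffixed `bu.fe.du:.del.ro.me` (6 syllables):
  Weights: 4 del H, 5 ro L, 6 me L.
  The penult (syllable 5, ro) is light, so stress falls on the antepenult (syllable 4, del).
  → primary stress on syllable 4.

no: stays on 4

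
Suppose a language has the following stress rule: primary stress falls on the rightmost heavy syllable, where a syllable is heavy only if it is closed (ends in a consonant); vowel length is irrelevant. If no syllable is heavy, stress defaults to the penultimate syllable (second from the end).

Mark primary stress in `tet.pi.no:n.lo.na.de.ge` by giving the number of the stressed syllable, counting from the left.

3

Weights: 1 tet H, 2 pi L, 3 no:n H, 4 lo L, 5 na L, 6 de L, 7 ge L.
Heavy syllables in the domain: 1, 3. The rightmost is syllable 3 (no:n).
Primary stress: syllable 3 → tet.pi.ˈno:n.lo.na.de.ge.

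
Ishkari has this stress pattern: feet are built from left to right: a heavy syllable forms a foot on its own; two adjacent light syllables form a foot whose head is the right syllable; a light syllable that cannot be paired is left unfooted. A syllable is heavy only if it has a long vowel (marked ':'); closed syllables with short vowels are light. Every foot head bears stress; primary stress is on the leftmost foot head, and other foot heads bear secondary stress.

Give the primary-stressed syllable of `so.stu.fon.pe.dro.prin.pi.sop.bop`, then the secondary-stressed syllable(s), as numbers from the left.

Weights: 1 so L, 2 stu L, 3 fon L, 4 pe L, 5 dro L, 6 prin L, 7 pi L, 8 sop L, 9 bop L.
Parse left to right (heavy = foot alone; LL = one foot; stranded L unfooted): (so.ˈstu) (fon.ˈpe) (dro.ˈprin) (pi.ˈsop) bop.
Foot heads: 2, 4, 6, 8.
Primary stress on the leftmost head = syllable 2.
Secondary stress on 4, 6, 8: so.ˈstu.fon.ˌpe.dro.ˌprin.pi.ˌsop.bop.

primary 2, secondary 4, 6, 8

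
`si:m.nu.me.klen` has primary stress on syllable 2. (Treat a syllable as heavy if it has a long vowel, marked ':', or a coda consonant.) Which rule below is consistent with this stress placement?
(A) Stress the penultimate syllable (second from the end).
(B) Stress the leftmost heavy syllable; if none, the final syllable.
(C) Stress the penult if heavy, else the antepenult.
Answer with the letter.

Rule A → syllable 3 (observed: 2).
Rule B → syllable 1 (observed: 2).
Rule C → syllable 2 ✓.

C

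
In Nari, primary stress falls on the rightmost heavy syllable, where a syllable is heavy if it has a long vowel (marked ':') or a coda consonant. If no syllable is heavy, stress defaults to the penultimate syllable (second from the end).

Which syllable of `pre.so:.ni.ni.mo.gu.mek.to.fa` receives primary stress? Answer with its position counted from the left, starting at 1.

Weights: 1 pre L, 2 so: H, 3 ni L, 4 ni L, 5 mo L, 6 gu L, 7 mek H, 8 to L, 9 fa L.
Heavy syllables in the domain: 2, 7. The rightmost is syllable 7 (mek).
Primary stress: syllable 7 → pre.so:.ni.ni.mo.gu.ˈmek.to.fa.

7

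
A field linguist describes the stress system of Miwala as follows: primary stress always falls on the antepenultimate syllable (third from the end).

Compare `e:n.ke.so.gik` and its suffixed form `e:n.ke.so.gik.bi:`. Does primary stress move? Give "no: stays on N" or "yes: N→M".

Base `e:n.ke.so.gik` (4 syllables):
  The word has 4 syllables; the antepenultimate syllable (third from the end) is syllable 2 (ke).
  → primary stress on syllable 2.
Suffixed `e:n.ke.so.gik.bi:` (5 syllables):
  The word has 5 syllables; the antepenultimate syllable (third from the end) is syllable 3 (so).
  → primary stress on syllable 3.

yes: 2→3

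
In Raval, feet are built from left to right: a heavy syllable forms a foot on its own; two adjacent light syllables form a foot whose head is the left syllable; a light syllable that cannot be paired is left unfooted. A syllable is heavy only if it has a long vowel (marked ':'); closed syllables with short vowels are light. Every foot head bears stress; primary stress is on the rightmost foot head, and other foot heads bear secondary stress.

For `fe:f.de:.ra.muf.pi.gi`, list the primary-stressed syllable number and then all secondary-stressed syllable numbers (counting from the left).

primary 5, secondary 1, 2, 3

Weights: 1 fe:f H, 2 de: H, 3 ra L, 4 muf L, 5 pi L, 6 gi L.
Parse left to right (heavy = foot alone; LL = one foot; stranded L unfooted): (ˈfe:f) (ˈde:) (ˈra.muf) (ˈpi.gi).
Foot heads: 1, 2, 3, 5.
Primary stress on the rightmost head = syllable 5.
Secondary stress on 1, 2, 3: ˌfe:f.ˌde:.ˌra.muf.ˈpi.gi.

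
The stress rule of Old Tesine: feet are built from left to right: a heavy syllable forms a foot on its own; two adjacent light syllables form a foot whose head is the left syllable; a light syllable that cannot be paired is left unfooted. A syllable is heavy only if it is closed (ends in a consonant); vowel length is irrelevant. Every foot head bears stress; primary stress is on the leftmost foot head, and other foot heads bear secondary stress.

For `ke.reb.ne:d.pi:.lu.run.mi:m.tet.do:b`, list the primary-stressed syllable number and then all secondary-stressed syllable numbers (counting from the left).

primary 2, secondary 3, 4, 6, 7, 8, 9

Weights: 1 ke L, 2 reb H, 3 ne:d H, 4 pi: L, 5 lu L, 6 run H, 7 mi:m H, 8 tet H, 9 do:b H.
Parse left to right (heavy = foot alone; LL = one foot; stranded L unfooted): ke (ˈreb) (ˈne:d) (ˈpi:.lu) (ˈrun) (ˈmi:m) (ˈtet) (ˈdo:b).
Foot heads: 2, 3, 4, 6, 7, 8, 9.
Primary stress on the leftmost head = syllable 2.
Secondary stress on 3, 4, 6, 7, 8, 9: ke.ˈreb.ˌne:d.ˌpi:.lu.ˌrun.ˌmi:m.ˌtet.ˌdo:b.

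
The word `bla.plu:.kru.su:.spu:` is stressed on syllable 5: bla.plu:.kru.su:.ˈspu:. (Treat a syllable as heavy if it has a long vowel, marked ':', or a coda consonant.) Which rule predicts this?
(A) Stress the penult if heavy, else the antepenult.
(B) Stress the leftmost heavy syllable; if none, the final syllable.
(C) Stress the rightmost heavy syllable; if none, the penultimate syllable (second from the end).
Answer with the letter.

C

Rule A → syllable 4 (observed: 5).
Rule B → syllable 2 (observed: 5).
Rule C → syllable 5 ✓.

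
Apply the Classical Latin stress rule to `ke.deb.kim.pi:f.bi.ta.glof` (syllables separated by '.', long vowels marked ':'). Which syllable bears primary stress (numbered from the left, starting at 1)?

5

Classical Latin: stress the penult if heavy (long vowel or closed), else the antepenult.
Weights: 5 bi L, 6 ta L, 7 glof H.
The penult (syllable 6, ta) is light, so stress falls on the antepenult (syllable 5, bi).
Stress on syllable 5: ke.deb.kim.pi:f.ˈbi.ta.glof.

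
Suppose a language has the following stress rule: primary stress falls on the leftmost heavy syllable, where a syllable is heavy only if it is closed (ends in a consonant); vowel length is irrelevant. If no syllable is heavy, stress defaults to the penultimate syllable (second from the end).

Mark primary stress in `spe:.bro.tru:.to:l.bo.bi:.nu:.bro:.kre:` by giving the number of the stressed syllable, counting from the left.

4

Weights: 1 spe: L, 2 bro L, 3 tru: L, 4 to:l H, 5 bo L, 6 bi: L, 7 nu: L, 8 bro: L, 9 kre: L.
Heavy syllables in the domain: 4. The leftmost is syllable 4 (to:l).
Primary stress: syllable 4 → spe:.bro.tru:.ˈto:l.bo.bi:.nu:.bro:.kre:.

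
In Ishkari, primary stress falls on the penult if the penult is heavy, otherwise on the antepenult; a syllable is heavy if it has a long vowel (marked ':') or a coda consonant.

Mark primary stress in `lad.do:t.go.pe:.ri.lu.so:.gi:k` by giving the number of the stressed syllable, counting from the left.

Weights: 6 lu L, 7 so: H, 8 gi:k H.
The penult (syllable 7, so:) is heavy, so it takes stress.
Primary stress: syllable 7 → lad.do:t.go.pe:.ri.lu.ˈso:.gi:k.

7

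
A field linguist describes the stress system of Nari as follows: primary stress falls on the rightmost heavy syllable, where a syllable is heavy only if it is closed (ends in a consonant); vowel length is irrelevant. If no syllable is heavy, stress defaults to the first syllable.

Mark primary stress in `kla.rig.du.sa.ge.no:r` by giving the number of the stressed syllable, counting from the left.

6

Weights: 1 kla L, 2 rig H, 3 du L, 4 sa L, 5 ge L, 6 no:r H.
Heavy syllables in the domain: 2, 6. The rightmost is syllable 6 (no:r).
Primary stress: syllable 6 → kla.rig.du.sa.ge.ˈno:r.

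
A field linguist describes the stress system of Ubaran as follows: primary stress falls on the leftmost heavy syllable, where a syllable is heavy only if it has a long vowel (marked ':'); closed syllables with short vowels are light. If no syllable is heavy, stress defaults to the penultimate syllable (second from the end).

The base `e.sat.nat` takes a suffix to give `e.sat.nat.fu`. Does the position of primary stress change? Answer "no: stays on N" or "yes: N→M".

Base `e.sat.nat` (3 syllables):
  Weights: 1 e L, 2 sat L, 3 nat L.
  No heavy syllable in the domain; default to the penultimate syllable (second from the end) = syllable 2.
  → primary stress on syllable 2.
Suffixed `e.sat.nat.fu` (4 syllables):
  Weights: 1 e L, 2 sat L, 3 nat L, 4 fu L.
  No heavy syllable in the domain; default to the penultimate syllable (second from the end) = syllable 3.
  → primary stress on syllable 3.

yes: 2→3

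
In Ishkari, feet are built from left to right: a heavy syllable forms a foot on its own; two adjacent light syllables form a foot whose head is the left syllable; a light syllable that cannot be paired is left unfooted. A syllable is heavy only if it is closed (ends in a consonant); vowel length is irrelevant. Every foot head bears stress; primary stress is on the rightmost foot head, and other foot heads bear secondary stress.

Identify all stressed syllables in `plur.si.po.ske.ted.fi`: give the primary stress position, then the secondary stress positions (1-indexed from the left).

primary 5, secondary 1, 2

Weights: 1 plur H, 2 si L, 3 po L, 4 ske L, 5 ted H, 6 fi L.
Parse left to right (heavy = foot alone; LL = one foot; stranded L unfooted): (ˈplur) (ˈsi.po) ske (ˈted) fi.
Foot heads: 1, 2, 5.
Primary stress on the rightmost head = syllable 5.
Secondary stress on 1, 2: ˌplur.ˌsi.po.ske.ˈted.fi.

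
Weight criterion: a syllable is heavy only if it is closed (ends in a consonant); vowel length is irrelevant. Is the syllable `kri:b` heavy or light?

heavy

`kri:b`: long vowel, closed (coda /b/). Closed (coda /b/) → heavy.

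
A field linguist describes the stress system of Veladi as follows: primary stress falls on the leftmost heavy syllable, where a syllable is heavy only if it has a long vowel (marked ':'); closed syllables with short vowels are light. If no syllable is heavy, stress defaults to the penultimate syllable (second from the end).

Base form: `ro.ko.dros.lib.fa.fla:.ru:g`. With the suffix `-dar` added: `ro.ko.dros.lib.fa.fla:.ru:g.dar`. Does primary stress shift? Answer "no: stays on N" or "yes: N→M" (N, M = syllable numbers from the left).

Base `ro.ko.dros.lib.fa.fla:.ru:g` (7 syllables):
  Weights: 1 ro L, 2 ko L, 3 dros L, 4 lib L, 5 fa L, 6 fla: H, 7 ru:g H.
  Heavy syllables in the domain: 6, 7. The leftmost is syllable 6 (fla:).
  → primary stress on syllable 6.
Suffixed `ro.ko.dros.lib.fa.fla:.ru:g.dar` (8 syllables):
  Weights: 1 ro L, 2 ko L, 3 dros L, 4 lib L, 5 fa L, 6 fla: H, 7 ru:g H, 8 dar L.
  Heavy syllables in the domain: 6, 7. The leftmost is syllable 6 (fla:).
  → primary stress on syllable 6.

no: stays on 6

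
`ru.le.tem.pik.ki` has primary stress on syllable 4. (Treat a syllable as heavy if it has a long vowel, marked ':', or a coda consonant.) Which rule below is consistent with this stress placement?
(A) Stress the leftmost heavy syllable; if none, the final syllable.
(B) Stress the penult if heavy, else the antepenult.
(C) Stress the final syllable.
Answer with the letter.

B

Rule A → syllable 3 (observed: 4).
Rule B → syllable 4 ✓.
Rule C → syllable 5 (observed: 4).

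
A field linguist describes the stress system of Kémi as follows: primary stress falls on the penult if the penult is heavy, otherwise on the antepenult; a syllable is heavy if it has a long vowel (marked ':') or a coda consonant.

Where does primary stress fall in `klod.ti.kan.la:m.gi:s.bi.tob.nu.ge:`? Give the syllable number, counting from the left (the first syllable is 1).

Weights: 7 tob H, 8 nu L, 9 ge: H.
The penult (syllable 8, nu) is light, so stress falls on the antepenult (syllable 7, tob).
Primary stress: syllable 7 → klod.ti.kan.la:m.gi:s.bi.ˈtob.nu.ge:.

7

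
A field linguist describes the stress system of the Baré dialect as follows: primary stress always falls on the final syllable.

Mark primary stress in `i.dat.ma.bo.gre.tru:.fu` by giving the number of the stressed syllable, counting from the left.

7

The word has 7 syllables; the final syllable is syllable 7 (fu).
Primary stress: syllable 7 → i.dat.ma.bo.gre.tru:.ˈfu.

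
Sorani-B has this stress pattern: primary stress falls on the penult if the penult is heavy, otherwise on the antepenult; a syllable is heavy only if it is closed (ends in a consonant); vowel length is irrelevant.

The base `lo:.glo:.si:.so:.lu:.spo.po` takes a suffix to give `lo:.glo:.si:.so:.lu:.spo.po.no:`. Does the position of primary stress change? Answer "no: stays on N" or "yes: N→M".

Base `lo:.glo:.si:.so:.lu:.spo.po` (7 syllables):
  Weights: 5 lu: L, 6 spo L, 7 po L.
  The penult (syllable 6, spo) is light, so stress falls on the antepenult (syllable 5, lu:).
  → primary stress on syllable 5.
Suffixed `lo:.glo:.si:.so:.lu:.spo.po.no:` (8 syllables):
  Weights: 6 spo L, 7 po L, 8 no: L.
  The penult (syllable 7, po) is light, so stress falls on the antepenult (syllable 6, spo).
  → primary stress on syllable 6.

yes: 5→6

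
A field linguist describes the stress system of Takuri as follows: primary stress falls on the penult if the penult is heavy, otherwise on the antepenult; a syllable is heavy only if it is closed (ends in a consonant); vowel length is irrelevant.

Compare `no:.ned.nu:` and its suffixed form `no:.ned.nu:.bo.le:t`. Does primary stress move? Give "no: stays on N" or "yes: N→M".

yes: 2→3

Base `no:.ned.nu:` (3 syllables):
  Weights: 1 no: L, 2 ned H, 3 nu: L.
  The penult (syllable 2, ned) is heavy, so it takes stress.
  → primary stress on syllable 2.
Suffixed `no:.ned.nu:.bo.le:t` (5 syllables):
  Weights: 3 nu: L, 4 bo L, 5 le:t H.
  The penult (syllable 4, bo) is light, so stress falls on the antepenult (syllable 3, nu:).
  → primary stress on syllable 3.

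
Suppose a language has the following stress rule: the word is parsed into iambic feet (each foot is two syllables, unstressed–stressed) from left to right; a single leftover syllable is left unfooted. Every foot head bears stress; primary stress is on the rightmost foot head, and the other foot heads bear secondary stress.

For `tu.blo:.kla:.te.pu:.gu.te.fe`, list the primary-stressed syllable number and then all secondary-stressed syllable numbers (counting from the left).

Parse left to right into iambic (σˈσ) feet: (tu.ˈblo:) (kla:.ˈte) (pu:.ˈgu) (te.ˈfe).
Foot heads (stressed positions): 2, 4, 6, 8.
End Rule Rightmost: primary stress on the rightmost head = syllable 8.
Secondary stress on 2, 4, 6: tu.ˌblo:.kla:.ˌte.pu:.ˌgu.te.ˈfe.

primary 8, secondary 2, 4, 6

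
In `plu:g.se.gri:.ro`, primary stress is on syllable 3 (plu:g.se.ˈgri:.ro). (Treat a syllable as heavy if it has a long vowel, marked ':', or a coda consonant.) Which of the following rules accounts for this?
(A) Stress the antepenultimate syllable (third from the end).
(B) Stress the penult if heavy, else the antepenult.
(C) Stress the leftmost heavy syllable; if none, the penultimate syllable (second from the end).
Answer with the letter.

Rule A → syllable 2 (observed: 3).
Rule B → syllable 3 ✓.
Rule C → syllable 1 (observed: 3).

B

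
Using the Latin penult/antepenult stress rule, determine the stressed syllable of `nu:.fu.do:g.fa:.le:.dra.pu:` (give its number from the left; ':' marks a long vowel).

Classical Latin: stress the penult if heavy (long vowel or closed), else the antepenult.
Weights: 5 le: H, 6 dra L, 7 pu: H.
The penult (syllable 6, dra) is light, so stress falls on the antepenult (syllable 5, le:).
Stress on syllable 5: nu:.fu.do:g.fa:.ˈle:.dra.pu:.

5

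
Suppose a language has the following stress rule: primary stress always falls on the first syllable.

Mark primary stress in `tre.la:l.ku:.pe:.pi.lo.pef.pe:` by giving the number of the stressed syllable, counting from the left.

1

The word has 8 syllables; the first syllable is syllable 1 (tre).
Primary stress: syllable 1 → ˈtre.la:l.ku:.pe:.pi.lo.pef.pe:.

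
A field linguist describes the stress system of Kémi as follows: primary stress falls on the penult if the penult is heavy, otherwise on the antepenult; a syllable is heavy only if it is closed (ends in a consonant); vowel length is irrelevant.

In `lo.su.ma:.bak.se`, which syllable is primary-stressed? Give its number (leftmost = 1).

Weights: 3 ma: L, 4 bak H, 5 se L.
The penult (syllable 4, bak) is heavy, so it takes stress.
Primary stress: syllable 4 → lo.su.ma:.ˈbak.se.

4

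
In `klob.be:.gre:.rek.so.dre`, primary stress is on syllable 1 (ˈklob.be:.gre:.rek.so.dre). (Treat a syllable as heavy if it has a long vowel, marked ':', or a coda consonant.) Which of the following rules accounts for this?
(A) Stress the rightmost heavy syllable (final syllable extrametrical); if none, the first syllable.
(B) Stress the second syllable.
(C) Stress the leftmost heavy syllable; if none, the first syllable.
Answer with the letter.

C

Rule A → syllable 4 (observed: 1).
Rule B → syllable 2 (observed: 1).
Rule C → syllable 1 ✓.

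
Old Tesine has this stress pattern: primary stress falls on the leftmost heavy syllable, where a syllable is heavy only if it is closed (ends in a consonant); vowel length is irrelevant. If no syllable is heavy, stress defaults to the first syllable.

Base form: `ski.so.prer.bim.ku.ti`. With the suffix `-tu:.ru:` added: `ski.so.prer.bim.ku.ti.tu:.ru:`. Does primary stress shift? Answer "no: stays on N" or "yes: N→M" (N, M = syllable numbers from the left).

no: stays on 3

Base `ski.so.prer.bim.ku.ti` (6 syllables):
  Weights: 1 ski L, 2 so L, 3 prer H, 4 bim H, 5 ku L, 6 ti L.
  Heavy syllables in the domain: 3, 4. The leftmost is syllable 3 (prer).
  → primary stress on syllable 3.
Suffixed `ski.so.prer.bim.ku.ti.tu:.ru:` (8 syllables):
  Weights: 1 ski L, 2 so L, 3 prer H, 4 bim H, 5 ku L, 6 ti L, 7 tu: L, 8 ru: L.
  Heavy syllables in the domain: 3, 4. The leftmost is syllable 3 (prer).
  → primary stress on syllable 3.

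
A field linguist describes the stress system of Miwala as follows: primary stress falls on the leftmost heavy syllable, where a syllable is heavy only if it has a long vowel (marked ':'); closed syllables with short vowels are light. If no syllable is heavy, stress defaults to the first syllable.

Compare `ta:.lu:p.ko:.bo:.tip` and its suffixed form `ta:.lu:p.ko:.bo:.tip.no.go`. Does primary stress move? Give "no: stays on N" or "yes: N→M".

no: stays on 1

Base `ta:.lu:p.ko:.bo:.tip` (5 syllables):
  Weights: 1 ta: H, 2 lu:p H, 3 ko: H, 4 bo: H, 5 tip L.
  Heavy syllables in the domain: 1, 2, 3, 4. The leftmost is syllable 1 (ta:).
  → primary stress on syllable 1.
Suffixed `ta:.lu:p.ko:.bo:.tip.no.go` (7 syllables):
  Weights: 1 ta: H, 2 lu:p H, 3 ko: H, 4 bo: H, 5 tip L, 6 no L, 7 go L.
  Heavy syllables in the domain: 1, 2, 3, 4. The leftmost is syllable 1 (ta:).
  → primary stress on syllable 1.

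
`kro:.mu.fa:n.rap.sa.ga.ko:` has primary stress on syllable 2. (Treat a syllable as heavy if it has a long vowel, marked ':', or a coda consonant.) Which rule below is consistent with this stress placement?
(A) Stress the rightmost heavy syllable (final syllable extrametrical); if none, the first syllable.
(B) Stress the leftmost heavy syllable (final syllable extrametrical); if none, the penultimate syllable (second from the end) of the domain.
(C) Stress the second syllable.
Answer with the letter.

Rule A → syllable 4 (observed: 2).
Rule B → syllable 1 (observed: 2).
Rule C → syllable 2 ✓.

C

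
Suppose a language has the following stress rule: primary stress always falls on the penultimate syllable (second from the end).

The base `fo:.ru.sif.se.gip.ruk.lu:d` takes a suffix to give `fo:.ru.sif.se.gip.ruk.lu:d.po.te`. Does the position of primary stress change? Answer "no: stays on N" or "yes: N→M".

Base `fo:.ru.sif.se.gip.ruk.lu:d` (7 syllables):
  The word has 7 syllables; the penultimate syllable (second from the end) is syllable 6 (ruk).
  → primary stress on syllable 6.
Suffixed `fo:.ru.sif.se.gip.ruk.lu:d.po.te` (9 syllables):
  The word has 9 syllables; the penultimate syllable (second from the end) is syllable 8 (po).
  → primary stress on syllable 8.

yes: 6→8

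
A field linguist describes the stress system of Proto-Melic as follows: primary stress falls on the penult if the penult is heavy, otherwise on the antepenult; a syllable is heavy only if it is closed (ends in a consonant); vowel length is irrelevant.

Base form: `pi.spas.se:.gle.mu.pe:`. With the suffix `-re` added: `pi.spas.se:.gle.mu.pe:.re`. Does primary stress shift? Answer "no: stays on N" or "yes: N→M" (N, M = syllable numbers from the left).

Base `pi.spas.se:.gle.mu.pe:` (6 syllables):
  Weights: 4 gle L, 5 mu L, 6 pe: L.
  The penult (syllable 5, mu) is light, so stress falls on the antepenult (syllable 4, gle).
  → primary stress on syllable 4.
Suffixed `pi.spas.se:.gle.mu.pe:.re` (7 syllables):
  Weights: 5 mu L, 6 pe: L, 7 re L.
  The penult (syllable 6, pe:) is light, so stress falls on the antepenult (syllable 5, mu).
  → primary stress on syllable 5.

yes: 4→5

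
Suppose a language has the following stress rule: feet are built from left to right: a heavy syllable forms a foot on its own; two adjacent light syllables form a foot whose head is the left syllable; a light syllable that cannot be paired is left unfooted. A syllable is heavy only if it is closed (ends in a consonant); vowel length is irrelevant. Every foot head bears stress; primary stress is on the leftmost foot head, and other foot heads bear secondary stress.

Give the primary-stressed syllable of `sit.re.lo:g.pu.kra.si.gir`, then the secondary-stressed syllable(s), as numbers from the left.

Weights: 1 sit H, 2 re L, 3 lo:g H, 4 pu L, 5 kra L, 6 si L, 7 gir H.
Parse left to right (heavy = foot alone; LL = one foot; stranded L unfooted): (ˈsit) re (ˈlo:g) (ˈpu.kra) si (ˈgir).
Foot heads: 1, 3, 4, 7.
Primary stress on the leftmost head = syllable 1.
Secondary stress on 3, 4, 7: ˈsit.re.ˌlo:g.ˌpu.kra.si.ˌgir.

primary 1, secondary 3, 4, 7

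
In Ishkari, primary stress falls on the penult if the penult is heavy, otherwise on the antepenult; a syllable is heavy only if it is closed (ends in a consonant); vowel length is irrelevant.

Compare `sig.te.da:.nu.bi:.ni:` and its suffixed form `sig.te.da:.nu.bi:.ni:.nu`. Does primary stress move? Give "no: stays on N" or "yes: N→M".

yes: 4→5

Base `sig.te.da:.nu.bi:.ni:` (6 syllables):
  Weights: 4 nu L, 5 bi: L, 6 ni: L.
  The penult (syllable 5, bi:) is light, so stress falls on the antepenult (syllable 4, nu).
  → primary stress on syllable 4.
Suffixed `sig.te.da:.nu.bi:.ni:.nu` (7 syllables):
  Weights: 5 bi: L, 6 ni: L, 7 nu L.
  The penult (syllable 6, ni:) is light, so stress falls on the antepenult (syllable 5, bi:).
  → primary stress on syllable 5.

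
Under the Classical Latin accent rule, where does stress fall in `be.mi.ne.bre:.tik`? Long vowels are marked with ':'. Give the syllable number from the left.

Classical Latin: stress the penult if heavy (long vowel or closed), else the antepenult.
Weights: 3 ne L, 4 bre: H, 5 tik H.
The penult (syllable 4, bre:) is heavy, so it takes stress.
Stress on syllable 4: be.mi.ne.ˈbre:.tik.

4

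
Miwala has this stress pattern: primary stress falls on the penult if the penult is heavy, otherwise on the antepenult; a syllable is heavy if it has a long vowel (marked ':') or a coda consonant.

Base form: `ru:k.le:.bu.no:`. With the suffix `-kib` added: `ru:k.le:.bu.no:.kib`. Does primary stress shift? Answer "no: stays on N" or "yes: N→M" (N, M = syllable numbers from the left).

Base `ru:k.le:.bu.no:` (4 syllables):
  Weights: 2 le: H, 3 bu L, 4 no: H.
  The penult (syllable 3, bu) is light, so stress falls on the antepenult (syllable 2, le:).
  → primary stress on syllable 2.
Suffixed `ru:k.le:.bu.no:.kib` (5 syllables):
  Weights: 3 bu L, 4 no: H, 5 kib H.
  The penult (syllable 4, no:) is heavy, so it takes stress.
  → primary stress on syllable 4.

yes: 2→4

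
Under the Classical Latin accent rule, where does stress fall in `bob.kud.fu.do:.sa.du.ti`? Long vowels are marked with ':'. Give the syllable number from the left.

5

Classical Latin: stress the penult if heavy (long vowel or closed), else the antepenult.
Weights: 5 sa L, 6 du L, 7 ti L.
The penult (syllable 6, du) is light, so stress falls on the antepenult (syllable 5, sa).
Stress on syllable 5: bob.kud.fu.do:.ˈsa.du.ti.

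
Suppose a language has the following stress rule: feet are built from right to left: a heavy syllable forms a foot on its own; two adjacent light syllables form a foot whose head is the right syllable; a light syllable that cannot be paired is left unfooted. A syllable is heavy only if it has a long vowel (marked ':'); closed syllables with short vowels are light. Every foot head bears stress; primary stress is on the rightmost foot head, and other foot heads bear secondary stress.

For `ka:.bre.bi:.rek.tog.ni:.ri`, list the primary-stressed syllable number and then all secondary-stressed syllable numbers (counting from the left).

primary 6, secondary 1, 3, 5

Weights: 1 ka: H, 2 bre L, 3 bi: H, 4 rek L, 5 tog L, 6 ni: H, 7 ri L.
Parse right to left (heavy = foot alone; LL = one foot; stranded L unfooted): (ˈka:) bre (ˈbi:) (rek.ˈtog) (ˈni:) ri.
Foot heads: 1, 3, 5, 6.
Primary stress on the rightmost head = syllable 6.
Secondary stress on 1, 3, 5: ˌka:.bre.ˌbi:.rek.ˌtog.ˈni:.ri.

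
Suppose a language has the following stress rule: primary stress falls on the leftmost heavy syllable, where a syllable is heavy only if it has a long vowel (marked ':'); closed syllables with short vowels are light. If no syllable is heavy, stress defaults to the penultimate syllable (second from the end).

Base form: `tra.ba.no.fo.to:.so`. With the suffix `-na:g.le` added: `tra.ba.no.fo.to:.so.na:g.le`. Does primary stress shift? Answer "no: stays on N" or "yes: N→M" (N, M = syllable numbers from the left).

Base `tra.ba.no.fo.to:.so` (6 syllables):
  Weights: 1 tra L, 2 ba L, 3 no L, 4 fo L, 5 to: H, 6 so L.
  Heavy syllables in the domain: 5. The leftmost is syllable 5 (to:).
  → primary stress on syllable 5.
Suffixed `tra.ba.no.fo.to:.so.na:g.le` (8 syllables):
  Weights: 1 tra L, 2 ba L, 3 no L, 4 fo L, 5 to: H, 6 so L, 7 na:g H, 8 le L.
  Heavy syllables in the domain: 5, 7. The leftmost is syllable 5 (to:).
  → primary stress on syllable 5.

no: stays on 5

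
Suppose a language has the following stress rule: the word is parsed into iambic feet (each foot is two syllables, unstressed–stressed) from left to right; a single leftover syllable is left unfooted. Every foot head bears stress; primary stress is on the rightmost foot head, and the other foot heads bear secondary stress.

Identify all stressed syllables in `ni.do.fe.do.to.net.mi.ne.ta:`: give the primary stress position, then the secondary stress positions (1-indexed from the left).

primary 8, secondary 2, 4, 6

Parse left to right into iambic (σˈσ) feet: (ni.ˈdo) (fe.ˈdo) (to.ˈnet) (mi.ˈne) ta:. Syllable 9 is left unfooted.
Foot heads (stressed positions): 2, 4, 6, 8.
End Rule Rightmost: primary stress on the rightmost head = syllable 8.
Secondary stress on 2, 4, 6: ni.ˌdo.fe.ˌdo.to.ˌnet.mi.ˈne.ta:.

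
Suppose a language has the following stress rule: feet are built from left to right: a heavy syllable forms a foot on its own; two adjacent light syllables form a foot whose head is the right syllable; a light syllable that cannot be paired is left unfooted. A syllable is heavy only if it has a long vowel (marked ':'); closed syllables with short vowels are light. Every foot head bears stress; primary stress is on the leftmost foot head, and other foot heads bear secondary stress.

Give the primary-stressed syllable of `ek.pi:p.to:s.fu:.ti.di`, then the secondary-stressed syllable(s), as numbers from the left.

Weights: 1 ek L, 2 pi:p H, 3 to:s H, 4 fu: H, 5 ti L, 6 di L.
Parse left to right (heavy = foot alone; LL = one foot; stranded L unfooted): ek (ˈpi:p) (ˈto:s) (ˈfu:) (ti.ˈdi).
Foot heads: 2, 3, 4, 6.
Primary stress on the leftmost head = syllable 2.
Secondary stress on 3, 4, 6: ek.ˈpi:p.ˌto:s.ˌfu:.ti.ˌdi.

primary 2, secondary 3, 4, 6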